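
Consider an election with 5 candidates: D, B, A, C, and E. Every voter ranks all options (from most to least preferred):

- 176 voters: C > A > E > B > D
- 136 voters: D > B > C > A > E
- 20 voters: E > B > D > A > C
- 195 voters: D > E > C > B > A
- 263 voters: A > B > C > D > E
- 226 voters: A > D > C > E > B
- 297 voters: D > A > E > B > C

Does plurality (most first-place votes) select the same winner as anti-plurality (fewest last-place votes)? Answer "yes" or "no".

yes

Plurality — first-place votes: D 628, B 0, A 489, C 176, E 20. Winner: D.
Anti-plurality — last-place votes: D 176, B 226, A 195, C 317, E 399. Winner: D.
The two methods agree.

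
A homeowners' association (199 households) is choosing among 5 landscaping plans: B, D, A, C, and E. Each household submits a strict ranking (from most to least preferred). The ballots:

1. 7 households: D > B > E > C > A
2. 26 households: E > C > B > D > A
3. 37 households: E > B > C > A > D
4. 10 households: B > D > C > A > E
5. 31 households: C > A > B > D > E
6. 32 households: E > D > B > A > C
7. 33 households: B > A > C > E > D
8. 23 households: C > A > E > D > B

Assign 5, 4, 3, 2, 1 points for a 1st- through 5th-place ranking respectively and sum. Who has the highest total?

B

B: 7·4 + 26·3 + 37·4 + 10·5 + 31·3 + 32·3 + 33·5 + 23·1 = 681
D: 7·5 + 26·2 + 37·1 + 10·4 + 31·2 + 32·4 + 33·1 + 23·2 = 433
A: 7·1 + 26·1 + 37·2 + 10·2 + 31·4 + 32·2 + 33·4 + 23·4 = 539
C: 7·2 + 26·4 + 37·3 + 10·3 + 31·5 + 32·1 + 33·3 + 23·5 = 660
E: 7·3 + 26·5 + 37·5 + 10·1 + 31·1 + 32·5 + 33·2 + 23·3 = 672
B has the highest Borda score (681).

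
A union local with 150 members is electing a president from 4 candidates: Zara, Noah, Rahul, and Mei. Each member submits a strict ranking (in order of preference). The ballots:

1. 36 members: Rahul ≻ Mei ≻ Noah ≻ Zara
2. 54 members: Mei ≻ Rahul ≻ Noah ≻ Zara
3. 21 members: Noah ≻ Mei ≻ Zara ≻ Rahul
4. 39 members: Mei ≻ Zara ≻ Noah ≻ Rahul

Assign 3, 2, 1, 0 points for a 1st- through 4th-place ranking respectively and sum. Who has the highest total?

Mei

Zara: 36·0 + 54·0 + 21·1 + 39·2 = 99
Noah: 36·1 + 54·1 + 21·3 + 39·1 = 192
Rahul: 36·3 + 54·2 + 21·0 + 39·0 = 216
Mei: 36·2 + 54·3 + 21·2 + 39·3 = 393
Mei has the highest Borda score (393).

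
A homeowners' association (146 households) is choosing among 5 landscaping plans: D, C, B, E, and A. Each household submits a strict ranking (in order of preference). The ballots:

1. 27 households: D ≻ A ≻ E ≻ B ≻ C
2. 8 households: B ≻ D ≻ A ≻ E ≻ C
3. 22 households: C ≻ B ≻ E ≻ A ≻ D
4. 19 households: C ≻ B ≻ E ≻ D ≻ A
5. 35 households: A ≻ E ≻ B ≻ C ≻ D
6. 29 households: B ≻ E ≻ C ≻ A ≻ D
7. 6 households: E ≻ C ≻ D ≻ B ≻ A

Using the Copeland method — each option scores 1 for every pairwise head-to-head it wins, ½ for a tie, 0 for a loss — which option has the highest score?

B

D: loses to C, B, E, and A → score 0.
C: beats D and A; loses to B and E → score 2.
B: beats D, C, E, and A → score 4.
E: beats D, C, and A; loses to B → score 3.
A: beats D; loses to C, B, and E → score 1.
B has the best pairwise record.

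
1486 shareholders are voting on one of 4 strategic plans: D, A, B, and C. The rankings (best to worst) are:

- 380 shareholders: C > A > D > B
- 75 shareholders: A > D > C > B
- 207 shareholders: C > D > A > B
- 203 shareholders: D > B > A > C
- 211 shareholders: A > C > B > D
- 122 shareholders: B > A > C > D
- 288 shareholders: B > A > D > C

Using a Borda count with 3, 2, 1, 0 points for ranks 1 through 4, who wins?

A

D: 380·1 + 75·2 + 207·2 + 203·3 + 211·0 + 122·0 + 288·1 = 1841
A: 380·2 + 75·3 + 207·1 + 203·1 + 211·3 + 122·2 + 288·2 = 2848
B: 380·0 + 75·0 + 207·0 + 203·2 + 211·1 + 122·3 + 288·3 = 1847
C: 380·3 + 75·1 + 207·3 + 203·0 + 211·2 + 122·1 + 288·0 = 2380
A has the highest Borda score (2848).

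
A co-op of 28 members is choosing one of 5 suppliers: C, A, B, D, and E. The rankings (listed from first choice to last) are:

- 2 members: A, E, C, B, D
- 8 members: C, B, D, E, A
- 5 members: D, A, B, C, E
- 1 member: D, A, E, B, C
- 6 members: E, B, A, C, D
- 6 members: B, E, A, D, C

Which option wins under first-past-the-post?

First-place votes: C 8, A 2, B 6, D 6, E 6.
C has the most first-place votes.

C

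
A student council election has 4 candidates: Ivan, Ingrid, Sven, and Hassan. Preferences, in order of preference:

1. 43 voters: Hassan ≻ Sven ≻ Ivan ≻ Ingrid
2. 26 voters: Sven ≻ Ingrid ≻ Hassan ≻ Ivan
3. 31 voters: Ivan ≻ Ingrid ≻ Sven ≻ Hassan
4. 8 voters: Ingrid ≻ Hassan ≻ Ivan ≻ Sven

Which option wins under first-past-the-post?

First-place votes: Ivan 31, Ingrid 8, Sven 26, Hassan 43.
Hassan has the most first-place votes.

Hassan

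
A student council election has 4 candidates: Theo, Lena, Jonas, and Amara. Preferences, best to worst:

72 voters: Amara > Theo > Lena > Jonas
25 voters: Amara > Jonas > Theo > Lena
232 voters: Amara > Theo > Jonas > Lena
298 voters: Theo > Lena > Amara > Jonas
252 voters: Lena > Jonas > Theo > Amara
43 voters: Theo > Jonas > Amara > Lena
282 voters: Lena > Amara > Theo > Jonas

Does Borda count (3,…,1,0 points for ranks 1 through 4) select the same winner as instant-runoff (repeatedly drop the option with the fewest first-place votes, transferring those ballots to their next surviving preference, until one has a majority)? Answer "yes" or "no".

no

Borda — scores: Theo 2190, Lena 2270, Jonas 872, Amara 1892. Winner: Lena.
Instant-runoff — R1 Theo 341, Lena 534, Jonas 0, Amara 329 (Jonas out); R2 Theo 341, Lena 534, Amara 329 (Amara out); R3 Theo 670, Lena 534 (Theo winner). Winner: Theo.
The two methods disagree.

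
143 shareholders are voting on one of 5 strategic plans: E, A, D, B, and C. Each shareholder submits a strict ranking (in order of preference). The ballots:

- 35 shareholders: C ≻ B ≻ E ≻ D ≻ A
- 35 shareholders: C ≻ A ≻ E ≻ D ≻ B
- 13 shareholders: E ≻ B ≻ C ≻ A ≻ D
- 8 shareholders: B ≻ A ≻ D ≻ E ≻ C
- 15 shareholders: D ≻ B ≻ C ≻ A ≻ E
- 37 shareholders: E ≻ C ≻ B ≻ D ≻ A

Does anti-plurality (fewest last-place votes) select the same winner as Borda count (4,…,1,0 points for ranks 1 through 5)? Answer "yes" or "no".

Anti-plurality — last-place votes: E 15, A 72, D 13, B 35, C 8. Winner: C.
Borda — scores: E 348, A 157, D 183, B 295, C 447. Winner: C.
The two methods agree.

yes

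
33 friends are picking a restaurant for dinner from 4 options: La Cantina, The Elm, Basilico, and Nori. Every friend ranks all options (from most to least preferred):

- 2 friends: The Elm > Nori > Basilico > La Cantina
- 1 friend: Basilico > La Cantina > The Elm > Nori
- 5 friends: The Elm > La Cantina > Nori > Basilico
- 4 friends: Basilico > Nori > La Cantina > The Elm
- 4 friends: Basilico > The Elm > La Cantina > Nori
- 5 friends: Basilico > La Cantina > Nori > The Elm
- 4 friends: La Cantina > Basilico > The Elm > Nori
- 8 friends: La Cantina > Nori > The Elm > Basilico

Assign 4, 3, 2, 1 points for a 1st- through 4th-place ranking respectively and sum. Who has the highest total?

La Cantina: 2·1 + 1·3 + 5·3 + 4·2 + 4·2 + 5·3 + 4·4 + 8·4 = 99
The Elm: 2·4 + 1·2 + 5·4 + 4·1 + 4·3 + 5·1 + 4·2 + 8·2 = 75
Basilico: 2·2 + 1·4 + 5·1 + 4·4 + 4·4 + 5·4 + 4·3 + 8·1 = 85
Nori: 2·3 + 1·1 + 5·2 + 4·3 + 4·1 + 5·2 + 4·1 + 8·3 = 71
La Cantina has the highest Borda score (99).

La Cantina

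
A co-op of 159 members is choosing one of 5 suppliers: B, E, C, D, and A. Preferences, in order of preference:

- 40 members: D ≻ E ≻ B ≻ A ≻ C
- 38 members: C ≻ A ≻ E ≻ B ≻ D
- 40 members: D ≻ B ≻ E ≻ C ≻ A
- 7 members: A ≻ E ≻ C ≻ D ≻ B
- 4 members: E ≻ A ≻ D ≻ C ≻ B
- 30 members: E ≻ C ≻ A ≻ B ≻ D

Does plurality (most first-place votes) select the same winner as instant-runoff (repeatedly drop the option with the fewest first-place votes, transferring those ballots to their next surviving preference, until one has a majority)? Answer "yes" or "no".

yes

Plurality — first-place votes: B 0, E 34, C 38, D 80, A 7. Winner: D.
Instant-runoff — R1 B 0, E 34, C 38, D 80, A 7 (D winner). Winner: D.
The two methods agree.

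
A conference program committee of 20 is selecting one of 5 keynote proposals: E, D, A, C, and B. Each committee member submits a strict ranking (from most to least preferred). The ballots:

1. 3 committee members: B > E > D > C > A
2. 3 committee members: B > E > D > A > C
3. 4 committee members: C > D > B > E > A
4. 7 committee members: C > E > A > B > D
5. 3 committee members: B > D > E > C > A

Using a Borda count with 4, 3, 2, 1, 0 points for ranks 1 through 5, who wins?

E: 3·3 + 3·3 + 4·1 + 7·3 + 3·2 = 49
D: 3·2 + 3·2 + 4·3 + 7·0 + 3·3 = 33
A: 3·0 + 3·1 + 4·0 + 7·2 + 3·0 = 17
C: 3·1 + 3·0 + 4·4 + 7·4 + 3·1 = 50
B: 3·4 + 3·4 + 4·2 + 7·1 + 3·4 = 51
B has the highest Borda score (51).

B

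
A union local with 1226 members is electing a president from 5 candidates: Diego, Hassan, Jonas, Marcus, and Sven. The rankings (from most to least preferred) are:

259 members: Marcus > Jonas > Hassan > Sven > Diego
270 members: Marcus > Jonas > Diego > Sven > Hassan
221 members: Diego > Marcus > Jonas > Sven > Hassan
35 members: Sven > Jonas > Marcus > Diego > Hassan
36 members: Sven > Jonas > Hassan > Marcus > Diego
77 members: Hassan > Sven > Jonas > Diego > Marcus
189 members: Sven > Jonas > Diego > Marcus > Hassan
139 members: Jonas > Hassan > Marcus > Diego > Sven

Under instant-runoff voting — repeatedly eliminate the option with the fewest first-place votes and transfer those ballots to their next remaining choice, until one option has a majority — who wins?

Round 1: Diego 221, Hassan 77, Jonas 139, Marcus 529, Sven 260. Eliminate Hassan.
Round 2: Diego 221, Jonas 139, Marcus 529, Sven 337. Eliminate Jonas.
Round 3: Diego 221, Marcus 668, Sven 337. Marcus has a majority.

Marcus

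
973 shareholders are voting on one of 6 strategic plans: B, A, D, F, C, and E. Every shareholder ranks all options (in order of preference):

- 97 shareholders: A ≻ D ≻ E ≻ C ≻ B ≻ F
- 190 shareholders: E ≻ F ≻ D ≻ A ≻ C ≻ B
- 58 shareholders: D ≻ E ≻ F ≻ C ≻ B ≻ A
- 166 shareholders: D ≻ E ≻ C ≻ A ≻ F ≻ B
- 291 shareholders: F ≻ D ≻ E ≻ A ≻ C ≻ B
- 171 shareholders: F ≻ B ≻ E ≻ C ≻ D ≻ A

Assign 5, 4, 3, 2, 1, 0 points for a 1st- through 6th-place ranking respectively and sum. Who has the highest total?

B: 97·1 + 190·0 + 58·1 + 166·0 + 291·0 + 171·4 = 839
A: 97·5 + 190·2 + 58·0 + 166·2 + 291·2 + 171·0 = 1779
D: 97·4 + 190·3 + 58·5 + 166·5 + 291·4 + 171·1 = 3413
F: 97·0 + 190·4 + 58·3 + 166·1 + 291·5 + 171·5 = 3410
C: 97·2 + 190·1 + 58·2 + 166·3 + 291·1 + 171·2 = 1631
E: 97·3 + 190·5 + 58·4 + 166·4 + 291·3 + 171·3 = 3523
E has the highest Borda score (3523).

E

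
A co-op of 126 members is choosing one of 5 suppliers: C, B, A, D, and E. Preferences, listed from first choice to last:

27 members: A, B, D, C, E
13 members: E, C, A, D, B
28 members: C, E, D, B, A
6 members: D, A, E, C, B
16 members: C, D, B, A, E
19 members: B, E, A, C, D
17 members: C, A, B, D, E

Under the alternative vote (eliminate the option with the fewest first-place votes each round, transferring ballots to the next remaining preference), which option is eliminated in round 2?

E

Round 1: C 61, B 19, A 27, D 6, E 13. Eliminate D.
Round 2: C 61, B 19, A 33, E 13. Eliminate E.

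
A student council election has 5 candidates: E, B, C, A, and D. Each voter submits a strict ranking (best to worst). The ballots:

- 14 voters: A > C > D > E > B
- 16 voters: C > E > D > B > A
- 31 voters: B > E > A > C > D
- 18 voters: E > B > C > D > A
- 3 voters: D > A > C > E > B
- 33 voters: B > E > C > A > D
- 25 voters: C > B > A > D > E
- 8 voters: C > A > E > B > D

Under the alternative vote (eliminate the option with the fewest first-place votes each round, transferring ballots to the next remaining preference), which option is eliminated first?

D

Round 1: E 18, B 64, C 49, A 14, D 3. Eliminate D.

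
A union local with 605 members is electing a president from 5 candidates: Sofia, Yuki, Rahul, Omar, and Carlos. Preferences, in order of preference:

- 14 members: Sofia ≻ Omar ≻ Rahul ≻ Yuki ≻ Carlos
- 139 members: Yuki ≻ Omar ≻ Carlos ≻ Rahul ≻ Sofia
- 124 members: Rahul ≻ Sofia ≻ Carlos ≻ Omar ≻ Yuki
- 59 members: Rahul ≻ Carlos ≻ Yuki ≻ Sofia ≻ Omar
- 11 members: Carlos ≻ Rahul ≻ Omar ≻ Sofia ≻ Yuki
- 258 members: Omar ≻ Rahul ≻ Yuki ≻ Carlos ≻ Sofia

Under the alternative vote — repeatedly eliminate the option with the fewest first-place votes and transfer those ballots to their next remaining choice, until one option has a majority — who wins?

Round 1: Sofia 14, Yuki 139, Rahul 183, Omar 258, Carlos 11. Eliminate Carlos.
Round 2: Sofia 14, Yuki 139, Rahul 194, Omar 258. Eliminate Sofia.
Round 3: Yuki 139, Rahul 194, Omar 272. Eliminate Yuki.
Round 4: Rahul 194, Omar 411. Omar has a majority.

Omar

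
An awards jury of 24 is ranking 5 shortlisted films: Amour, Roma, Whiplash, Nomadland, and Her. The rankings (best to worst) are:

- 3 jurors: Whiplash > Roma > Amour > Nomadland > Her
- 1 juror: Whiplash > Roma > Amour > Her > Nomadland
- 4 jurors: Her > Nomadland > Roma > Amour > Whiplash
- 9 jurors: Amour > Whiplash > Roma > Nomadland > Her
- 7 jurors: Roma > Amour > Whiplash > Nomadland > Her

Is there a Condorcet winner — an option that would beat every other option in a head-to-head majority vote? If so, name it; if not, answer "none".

none

Checking pairwise contests:
Roma beats Amour 15–9.
Whiplash beats Roma 13–11.
Amour beats Whiplash 20–4.
Amour beats Nomadland 20–4.
Amour beats Her 20–4.
Every option loses at least one head-to-head, so there is no Condorcet winner.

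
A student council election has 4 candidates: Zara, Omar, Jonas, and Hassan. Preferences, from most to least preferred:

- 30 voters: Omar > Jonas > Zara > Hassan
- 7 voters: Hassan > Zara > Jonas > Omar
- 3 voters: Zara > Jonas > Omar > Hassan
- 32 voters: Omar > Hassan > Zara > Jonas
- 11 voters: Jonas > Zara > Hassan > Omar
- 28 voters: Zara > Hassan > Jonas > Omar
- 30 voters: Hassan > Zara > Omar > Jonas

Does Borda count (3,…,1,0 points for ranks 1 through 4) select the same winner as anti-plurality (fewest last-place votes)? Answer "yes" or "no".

Borda — scores: Zara 251, Omar 219, Jonas 134, Hassan 242. Winner: Zara.
Anti-plurality — last-place votes: Zara 0, Omar 46, Jonas 62, Hassan 33. Winner: Zara.
The two methods agree.

yes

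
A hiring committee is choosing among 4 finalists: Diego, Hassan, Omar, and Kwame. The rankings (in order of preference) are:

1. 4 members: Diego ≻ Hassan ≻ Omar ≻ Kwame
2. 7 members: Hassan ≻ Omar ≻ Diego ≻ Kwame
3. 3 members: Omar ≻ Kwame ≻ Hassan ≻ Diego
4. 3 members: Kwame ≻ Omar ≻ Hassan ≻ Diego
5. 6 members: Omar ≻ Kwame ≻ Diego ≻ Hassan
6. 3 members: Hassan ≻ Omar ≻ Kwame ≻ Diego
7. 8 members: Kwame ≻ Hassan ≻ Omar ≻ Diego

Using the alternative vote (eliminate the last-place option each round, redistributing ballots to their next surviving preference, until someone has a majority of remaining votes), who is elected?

Round 1: Diego 4, Hassan 10, Omar 9, Kwame 11. Eliminate Diego.
Round 2: Hassan 14, Omar 9, Kwame 11. Eliminate Omar.
Round 3: Hassan 14, Kwame 20. Kwame has a majority.

Kwame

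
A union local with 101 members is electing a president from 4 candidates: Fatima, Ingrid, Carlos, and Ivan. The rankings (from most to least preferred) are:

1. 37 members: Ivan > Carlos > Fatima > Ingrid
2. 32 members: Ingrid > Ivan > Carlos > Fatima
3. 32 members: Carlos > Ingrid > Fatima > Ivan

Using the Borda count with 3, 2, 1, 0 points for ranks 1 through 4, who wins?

Carlos

Fatima: 37·1 + 32·0 + 32·1 = 69
Ingrid: 37·0 + 32·3 + 32·2 = 160
Carlos: 37·2 + 32·1 + 32·3 = 202
Ivan: 37·3 + 32·2 + 32·0 = 175
Carlos has the highest Borda score (202).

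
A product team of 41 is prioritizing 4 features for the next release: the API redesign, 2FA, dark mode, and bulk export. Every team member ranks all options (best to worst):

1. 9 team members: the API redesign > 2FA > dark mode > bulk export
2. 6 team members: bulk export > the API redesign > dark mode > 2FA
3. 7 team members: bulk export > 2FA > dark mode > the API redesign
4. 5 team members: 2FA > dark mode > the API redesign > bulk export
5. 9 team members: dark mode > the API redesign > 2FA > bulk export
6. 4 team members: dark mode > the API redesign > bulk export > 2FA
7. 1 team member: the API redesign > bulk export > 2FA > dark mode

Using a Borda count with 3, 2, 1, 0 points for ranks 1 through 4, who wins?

the API redesign: 9·3 + 6·2 + 7·0 + 5·1 + 9·2 + 4·2 + 1·3 = 73
2FA: 9·2 + 6·0 + 7·2 + 5·3 + 9·1 + 4·0 + 1·1 = 57
dark mode: 9·1 + 6·1 + 7·1 + 5·2 + 9·3 + 4·3 + 1·0 = 71
bulk export: 9·0 + 6·3 + 7·3 + 5·0 + 9·0 + 4·1 + 1·2 = 45
the API redesign has the highest Borda score (73).

the API redesign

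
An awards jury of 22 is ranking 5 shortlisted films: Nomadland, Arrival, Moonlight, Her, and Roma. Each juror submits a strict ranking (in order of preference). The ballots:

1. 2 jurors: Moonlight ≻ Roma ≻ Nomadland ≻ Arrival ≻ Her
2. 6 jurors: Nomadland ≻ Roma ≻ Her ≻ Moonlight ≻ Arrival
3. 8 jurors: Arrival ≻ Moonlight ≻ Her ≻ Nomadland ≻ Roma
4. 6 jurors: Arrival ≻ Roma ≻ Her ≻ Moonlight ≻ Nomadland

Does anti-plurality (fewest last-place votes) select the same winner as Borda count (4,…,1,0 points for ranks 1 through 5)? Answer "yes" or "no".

no

Anti-plurality — last-place votes: Nomadland 6, Arrival 6, Moonlight 0, Her 2, Roma 8. Winner: Moonlight.
Borda — scores: Nomadland 36, Arrival 58, Moonlight 44, Her 40, Roma 42. Winner: Arrival.
The two methods disagree.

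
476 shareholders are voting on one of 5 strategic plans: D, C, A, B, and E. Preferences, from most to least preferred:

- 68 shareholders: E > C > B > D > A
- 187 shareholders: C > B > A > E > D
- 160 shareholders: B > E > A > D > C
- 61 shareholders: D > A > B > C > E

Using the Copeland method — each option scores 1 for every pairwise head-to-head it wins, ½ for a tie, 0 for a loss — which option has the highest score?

D: loses to C, A, B, and E → score 0.
C: beats D, A, B, and E → score 4.
A: beats D and E; loses to C and B → score 2.
B: beats D, A, and E; loses to C → score 3.
E: beats D; loses to C, A, and B → score 1.
C has the best pairwise record.

C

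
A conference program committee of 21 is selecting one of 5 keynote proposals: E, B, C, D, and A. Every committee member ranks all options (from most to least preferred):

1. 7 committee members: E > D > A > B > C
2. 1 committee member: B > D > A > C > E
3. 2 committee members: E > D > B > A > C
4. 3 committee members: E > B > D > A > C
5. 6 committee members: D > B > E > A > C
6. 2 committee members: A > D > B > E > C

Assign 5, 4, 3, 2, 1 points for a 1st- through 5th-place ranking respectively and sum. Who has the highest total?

D

E: 7·5 + 1·1 + 2·5 + 3·5 + 6·3 + 2·2 = 83
B: 7·2 + 1·5 + 2·3 + 3·4 + 6·4 + 2·3 = 67
C: 7·1 + 1·2 + 2·1 + 3·1 + 6·1 + 2·1 = 22
D: 7·4 + 1·4 + 2·4 + 3·3 + 6·5 + 2·4 = 87
A: 7·3 + 1·3 + 2·2 + 3·2 + 6·2 + 2·5 = 56
D has the highest Borda score (87).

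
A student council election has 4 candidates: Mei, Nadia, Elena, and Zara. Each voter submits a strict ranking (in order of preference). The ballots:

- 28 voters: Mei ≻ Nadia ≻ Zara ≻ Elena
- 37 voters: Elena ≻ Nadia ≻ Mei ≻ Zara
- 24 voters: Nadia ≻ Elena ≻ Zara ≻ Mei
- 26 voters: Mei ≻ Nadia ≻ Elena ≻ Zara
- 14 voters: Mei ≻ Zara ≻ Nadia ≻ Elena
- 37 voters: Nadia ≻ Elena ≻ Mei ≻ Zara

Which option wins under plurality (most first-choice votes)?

Mei

First-place votes: Mei 68, Nadia 61, Elena 37, Zara 0.
Mei has the most first-place votes.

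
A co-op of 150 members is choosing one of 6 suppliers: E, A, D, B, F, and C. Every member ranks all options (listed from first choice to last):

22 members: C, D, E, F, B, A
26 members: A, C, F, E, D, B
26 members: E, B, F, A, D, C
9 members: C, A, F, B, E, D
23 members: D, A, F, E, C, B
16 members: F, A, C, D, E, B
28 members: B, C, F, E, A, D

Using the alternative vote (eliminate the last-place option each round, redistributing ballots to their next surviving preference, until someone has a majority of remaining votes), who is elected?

B

Round 1: E 26, A 26, D 23, B 28, F 16, C 31. Eliminate F.
Round 2: E 26, A 42, D 23, B 28, C 31. Eliminate D.
Round 3: E 26, A 65, B 28, C 31. Eliminate E.
Round 4: A 65, B 54, C 31. Eliminate C.
Round 5: A 74, B 76. B has a majority.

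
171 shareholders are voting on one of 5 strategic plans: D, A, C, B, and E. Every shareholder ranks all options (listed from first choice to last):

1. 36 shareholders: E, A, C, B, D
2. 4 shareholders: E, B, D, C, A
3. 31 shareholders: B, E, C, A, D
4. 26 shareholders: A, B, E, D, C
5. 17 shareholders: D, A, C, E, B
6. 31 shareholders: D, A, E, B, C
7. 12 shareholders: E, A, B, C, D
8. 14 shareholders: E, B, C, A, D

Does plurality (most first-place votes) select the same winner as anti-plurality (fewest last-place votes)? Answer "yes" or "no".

yes

Plurality — first-place votes: D 48, A 26, C 0, B 31, E 66. Winner: E.
Anti-plurality — last-place votes: D 93, A 4, C 57, B 17, E 0. Winner: E.
The two methods agree.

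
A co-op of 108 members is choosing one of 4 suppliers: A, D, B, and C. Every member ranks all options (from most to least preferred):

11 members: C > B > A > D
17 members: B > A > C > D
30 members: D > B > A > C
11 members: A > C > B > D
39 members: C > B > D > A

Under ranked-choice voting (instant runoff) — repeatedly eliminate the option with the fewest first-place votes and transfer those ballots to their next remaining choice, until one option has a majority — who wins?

C

Round 1: A 11, D 30, B 17, C 50. Eliminate A.
Round 2: D 30, B 17, C 61. C has a majority.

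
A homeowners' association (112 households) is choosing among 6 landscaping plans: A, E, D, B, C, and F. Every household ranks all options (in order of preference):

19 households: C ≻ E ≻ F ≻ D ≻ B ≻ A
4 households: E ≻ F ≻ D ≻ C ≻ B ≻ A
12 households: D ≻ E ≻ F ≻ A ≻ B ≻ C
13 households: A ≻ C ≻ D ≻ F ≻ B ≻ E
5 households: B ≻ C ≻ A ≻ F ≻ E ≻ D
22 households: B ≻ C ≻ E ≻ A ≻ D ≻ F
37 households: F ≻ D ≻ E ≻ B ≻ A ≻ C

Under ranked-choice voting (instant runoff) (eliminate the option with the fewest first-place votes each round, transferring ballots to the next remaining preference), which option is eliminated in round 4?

B

Round 1: A 13, E 4, D 12, B 27, C 19, F 37. Eliminate E.
Round 2: A 13, D 12, B 27, C 19, F 41. Eliminate D.
Round 3: A 13, B 27, C 19, F 53. Eliminate A.
Round 4: B 27, C 32, F 53. Eliminate B.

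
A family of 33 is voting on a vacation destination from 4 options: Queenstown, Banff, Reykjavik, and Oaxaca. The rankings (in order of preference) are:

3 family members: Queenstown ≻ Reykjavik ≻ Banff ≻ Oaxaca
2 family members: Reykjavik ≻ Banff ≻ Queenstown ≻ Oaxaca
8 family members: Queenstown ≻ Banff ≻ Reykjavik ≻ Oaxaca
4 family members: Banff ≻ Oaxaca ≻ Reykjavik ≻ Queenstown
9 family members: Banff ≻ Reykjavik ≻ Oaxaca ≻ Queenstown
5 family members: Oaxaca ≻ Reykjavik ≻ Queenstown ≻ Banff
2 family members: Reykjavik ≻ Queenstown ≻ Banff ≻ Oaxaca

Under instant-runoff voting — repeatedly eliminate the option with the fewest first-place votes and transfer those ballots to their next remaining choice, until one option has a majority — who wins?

Round 1: Queenstown 11, Banff 13, Reykjavik 4, Oaxaca 5. Eliminate Reykjavik.
Round 2: Queenstown 13, Banff 15, Oaxaca 5. Eliminate Oaxaca.
Round 3: Queenstown 18, Banff 15. Queenstown has a majority.

Queenstown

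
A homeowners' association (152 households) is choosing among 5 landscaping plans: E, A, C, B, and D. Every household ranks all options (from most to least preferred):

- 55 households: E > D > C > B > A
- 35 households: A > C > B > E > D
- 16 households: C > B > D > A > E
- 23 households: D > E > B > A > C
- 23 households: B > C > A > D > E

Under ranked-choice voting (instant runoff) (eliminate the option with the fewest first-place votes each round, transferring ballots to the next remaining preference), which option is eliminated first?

C

Round 1: E 55, A 35, C 16, B 23, D 23. Eliminate C.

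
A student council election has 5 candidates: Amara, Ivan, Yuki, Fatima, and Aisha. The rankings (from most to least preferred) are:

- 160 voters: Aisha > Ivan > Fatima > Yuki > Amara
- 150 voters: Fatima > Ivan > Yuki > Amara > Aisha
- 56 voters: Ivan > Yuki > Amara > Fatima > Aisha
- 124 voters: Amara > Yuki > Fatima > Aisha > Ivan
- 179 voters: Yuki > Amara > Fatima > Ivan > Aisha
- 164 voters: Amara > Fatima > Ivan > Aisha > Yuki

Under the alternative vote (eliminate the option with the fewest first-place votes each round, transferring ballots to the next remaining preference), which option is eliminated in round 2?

Fatima

Round 1: Amara 288, Ivan 56, Yuki 179, Fatima 150, Aisha 160. Eliminate Ivan.
Round 2: Amara 288, Yuki 235, Fatima 150, Aisha 160. Eliminate Fatima.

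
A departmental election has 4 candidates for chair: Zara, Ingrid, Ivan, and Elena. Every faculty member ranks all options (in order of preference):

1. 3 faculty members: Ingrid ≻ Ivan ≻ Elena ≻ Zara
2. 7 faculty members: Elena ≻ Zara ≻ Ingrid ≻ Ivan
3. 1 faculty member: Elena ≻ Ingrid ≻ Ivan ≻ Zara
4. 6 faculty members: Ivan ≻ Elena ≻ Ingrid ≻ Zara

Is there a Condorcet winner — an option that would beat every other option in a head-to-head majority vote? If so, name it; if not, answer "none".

Checking pairwise contests:
Ingrid beats Zara 10–7.
Elena beats Ingrid 14–3.
Ingrid beats Ivan 11–6.
Ivan beats Elena 9–8.
Every option loses at least one head-to-head, so there is no Condorcet winner.

none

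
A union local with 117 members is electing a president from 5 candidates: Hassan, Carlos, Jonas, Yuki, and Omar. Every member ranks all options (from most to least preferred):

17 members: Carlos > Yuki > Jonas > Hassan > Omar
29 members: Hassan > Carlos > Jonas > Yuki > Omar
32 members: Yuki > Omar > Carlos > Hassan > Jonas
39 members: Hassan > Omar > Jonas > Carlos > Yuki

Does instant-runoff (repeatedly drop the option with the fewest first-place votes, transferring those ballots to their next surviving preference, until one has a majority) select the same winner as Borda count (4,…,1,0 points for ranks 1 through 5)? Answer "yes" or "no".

Instant-runoff — R1 Hassan 68, Carlos 17, Jonas 0, Yuki 32, Omar 0 (Hassan winner). Winner: Hassan.
Borda — scores: Hassan 321, Carlos 258, Jonas 170, Yuki 208, Omar 213. Winner: Hassan.
The two methods agree.

yes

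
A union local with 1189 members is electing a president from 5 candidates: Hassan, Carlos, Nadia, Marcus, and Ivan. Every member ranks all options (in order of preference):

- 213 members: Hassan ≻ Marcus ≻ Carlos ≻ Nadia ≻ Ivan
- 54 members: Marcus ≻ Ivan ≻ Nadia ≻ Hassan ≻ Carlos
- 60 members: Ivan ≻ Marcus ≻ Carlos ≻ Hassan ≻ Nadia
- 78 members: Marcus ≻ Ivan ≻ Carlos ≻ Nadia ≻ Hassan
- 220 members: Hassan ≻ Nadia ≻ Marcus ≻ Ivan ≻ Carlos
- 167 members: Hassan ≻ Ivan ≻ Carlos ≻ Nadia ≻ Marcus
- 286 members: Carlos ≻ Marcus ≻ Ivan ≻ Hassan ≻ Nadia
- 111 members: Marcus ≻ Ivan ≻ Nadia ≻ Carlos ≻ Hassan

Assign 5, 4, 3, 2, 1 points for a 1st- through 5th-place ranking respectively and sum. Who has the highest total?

Hassan: 213·5 + 54·2 + 60·2 + 78·1 + 220·5 + 167·5 + 286·2 + 111·1 = 3989
Carlos: 213·3 + 54·1 + 60·3 + 78·3 + 220·1 + 167·3 + 286·5 + 111·2 = 3480
Nadia: 213·2 + 54·3 + 60·1 + 78·2 + 220·4 + 167·2 + 286·1 + 111·3 = 2637
Marcus: 213·4 + 54·5 + 60·4 + 78·5 + 220·3 + 167·1 + 286·4 + 111·5 = 4278
Ivan: 213·1 + 54·4 + 60·5 + 78·4 + 220·2 + 167·4 + 286·3 + 111·4 = 3451
Marcus has the highest Borda score (4278).

Marcus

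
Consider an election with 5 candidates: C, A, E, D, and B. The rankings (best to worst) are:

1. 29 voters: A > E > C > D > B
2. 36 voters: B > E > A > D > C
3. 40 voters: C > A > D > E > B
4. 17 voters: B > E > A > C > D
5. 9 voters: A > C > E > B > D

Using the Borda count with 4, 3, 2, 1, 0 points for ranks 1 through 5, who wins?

A

C: 29·2 + 36·0 + 40·4 + 17·1 + 9·3 = 262
A: 29·4 + 36·2 + 40·3 + 17·2 + 9·4 = 378
E: 29·3 + 36·3 + 40·1 + 17·3 + 9·2 = 304
D: 29·1 + 36·1 + 40·2 + 17·0 + 9·0 = 145
B: 29·0 + 36·4 + 40·0 + 17·4 + 9·1 = 221
A has the highest Borda score (378).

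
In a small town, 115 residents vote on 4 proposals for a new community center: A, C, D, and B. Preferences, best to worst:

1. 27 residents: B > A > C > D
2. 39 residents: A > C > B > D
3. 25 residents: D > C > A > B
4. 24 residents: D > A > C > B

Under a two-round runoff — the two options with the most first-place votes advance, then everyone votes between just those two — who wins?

Round 1 first-place votes: A 39, C 0, D 49, B 27.
D and A advance.
Runoff: D is preferred to A by 49 voters; A by 66.
A wins the runoff.

A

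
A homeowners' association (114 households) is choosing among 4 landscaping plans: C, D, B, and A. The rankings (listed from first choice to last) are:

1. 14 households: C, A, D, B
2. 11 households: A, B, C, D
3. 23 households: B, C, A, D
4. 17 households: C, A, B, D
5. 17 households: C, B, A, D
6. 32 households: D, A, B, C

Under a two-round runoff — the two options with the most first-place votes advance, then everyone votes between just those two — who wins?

C

Round 1 first-place votes: C 48, D 32, B 23, A 11.
C and D advance.
Runoff: C is preferred to D by 82 voters; D by 32.
C wins the runoff.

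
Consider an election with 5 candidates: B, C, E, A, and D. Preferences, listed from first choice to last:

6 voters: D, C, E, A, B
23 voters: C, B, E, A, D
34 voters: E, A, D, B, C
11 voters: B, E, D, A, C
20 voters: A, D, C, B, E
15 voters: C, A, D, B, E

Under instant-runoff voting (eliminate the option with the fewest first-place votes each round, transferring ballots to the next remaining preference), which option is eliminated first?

D

Round 1: B 11, C 38, E 34, A 20, D 6. Eliminate D.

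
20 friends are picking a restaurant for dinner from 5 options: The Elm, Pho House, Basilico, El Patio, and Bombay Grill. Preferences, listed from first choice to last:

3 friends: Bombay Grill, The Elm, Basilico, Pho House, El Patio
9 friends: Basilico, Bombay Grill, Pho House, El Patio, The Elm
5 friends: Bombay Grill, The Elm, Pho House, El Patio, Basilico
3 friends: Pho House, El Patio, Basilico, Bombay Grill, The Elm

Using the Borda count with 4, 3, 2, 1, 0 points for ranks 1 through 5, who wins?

The Elm: 3·3 + 9·0 + 5·3 + 3·0 = 24
Pho House: 3·1 + 9·2 + 5·2 + 3·4 = 43
Basilico: 3·2 + 9·4 + 5·0 + 3·2 = 48
El Patio: 3·0 + 9·1 + 5·1 + 3·3 = 23
Bombay Grill: 3·4 + 9·3 + 5·4 + 3·1 = 62
Bombay Grill has the highest Borda score (62).

Bombay Grill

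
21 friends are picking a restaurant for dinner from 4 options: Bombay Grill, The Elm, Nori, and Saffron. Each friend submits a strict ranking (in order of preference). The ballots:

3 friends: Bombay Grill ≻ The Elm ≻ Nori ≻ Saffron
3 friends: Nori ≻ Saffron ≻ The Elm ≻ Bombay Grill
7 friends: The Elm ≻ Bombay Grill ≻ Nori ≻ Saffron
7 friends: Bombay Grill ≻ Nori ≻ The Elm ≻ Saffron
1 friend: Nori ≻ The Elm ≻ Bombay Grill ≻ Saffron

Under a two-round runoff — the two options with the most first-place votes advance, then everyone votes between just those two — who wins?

Round 1 first-place votes: Bombay Grill 10, The Elm 7, Nori 4, Saffron 0.
Bombay Grill and The Elm advance.
Runoff: Bombay Grill is preferred to The Elm by 10 voters; The Elm by 11.
The Elm wins the runoff.

The Elm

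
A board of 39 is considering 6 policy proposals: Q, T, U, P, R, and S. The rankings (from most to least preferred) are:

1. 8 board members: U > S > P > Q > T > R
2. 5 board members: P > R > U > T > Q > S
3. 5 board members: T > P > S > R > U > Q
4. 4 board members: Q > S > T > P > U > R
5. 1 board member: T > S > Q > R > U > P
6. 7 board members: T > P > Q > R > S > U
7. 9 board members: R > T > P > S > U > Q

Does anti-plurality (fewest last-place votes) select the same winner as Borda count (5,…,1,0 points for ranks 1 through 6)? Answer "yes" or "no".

Anti-plurality — last-place votes: Q 14, T 0, U 7, P 1, R 12, S 5. Winner: T.
Borda — scores: Q 65, T 131, U 74, P 132, R 91, S 92. Winner: P.
The two methods disagree.

no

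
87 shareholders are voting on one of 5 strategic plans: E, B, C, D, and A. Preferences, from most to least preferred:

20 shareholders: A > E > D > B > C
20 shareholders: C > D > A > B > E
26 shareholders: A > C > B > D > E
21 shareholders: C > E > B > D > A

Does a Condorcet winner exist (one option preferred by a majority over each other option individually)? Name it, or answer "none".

A vs E: 66–21 for A.
A vs B: 66–21 for A.
A vs C: 46–41 for A.
A vs D: 46–41 for A.
A beats every other option head-to-head.

A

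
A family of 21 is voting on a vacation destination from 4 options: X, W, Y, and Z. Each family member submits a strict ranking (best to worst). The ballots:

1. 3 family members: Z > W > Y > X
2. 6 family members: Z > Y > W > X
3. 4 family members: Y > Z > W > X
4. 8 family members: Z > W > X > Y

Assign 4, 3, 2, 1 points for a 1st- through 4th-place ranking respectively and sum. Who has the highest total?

Z

X: 3·1 + 6·1 + 4·1 + 8·2 = 29
W: 3·3 + 6·2 + 4·2 + 8·3 = 53
Y: 3·2 + 6·3 + 4·4 + 8·1 = 48
Z: 3·4 + 6·4 + 4·3 + 8·4 = 80
Z has the highest Borda score (80).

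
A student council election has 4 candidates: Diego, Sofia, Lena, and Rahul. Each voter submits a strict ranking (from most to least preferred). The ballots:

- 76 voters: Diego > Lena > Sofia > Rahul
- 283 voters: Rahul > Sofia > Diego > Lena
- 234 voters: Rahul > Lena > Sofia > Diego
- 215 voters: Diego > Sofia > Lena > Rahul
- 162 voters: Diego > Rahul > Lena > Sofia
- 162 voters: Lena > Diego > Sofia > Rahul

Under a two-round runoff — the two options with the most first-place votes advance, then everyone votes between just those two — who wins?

Diego

Round 1 first-place votes: Diego 453, Sofia 0, Lena 162, Rahul 517.
Rahul and Diego advance.
Runoff: Rahul is preferred to Diego by 517 voters; Diego by 615.
Diego wins the runoff.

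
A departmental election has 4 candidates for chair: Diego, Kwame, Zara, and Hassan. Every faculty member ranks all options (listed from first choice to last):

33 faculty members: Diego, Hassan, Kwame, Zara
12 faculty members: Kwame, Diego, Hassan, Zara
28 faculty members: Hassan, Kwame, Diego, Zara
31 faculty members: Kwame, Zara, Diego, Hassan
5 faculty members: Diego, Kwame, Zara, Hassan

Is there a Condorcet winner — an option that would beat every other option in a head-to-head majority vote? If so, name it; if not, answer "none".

none

Checking pairwise contests:
Kwame beats Diego 71–38.
Hassan beats Kwame 61–48.
Diego beats Zara 78–31.
Diego beats Hassan 81–28.
Every option loses at least one head-to-head, so there is no Condorcet winner.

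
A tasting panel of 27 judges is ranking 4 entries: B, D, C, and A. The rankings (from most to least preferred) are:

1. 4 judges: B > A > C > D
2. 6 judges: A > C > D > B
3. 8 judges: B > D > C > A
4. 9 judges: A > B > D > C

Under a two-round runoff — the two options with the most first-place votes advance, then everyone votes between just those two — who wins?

A

Round 1 first-place votes: B 12, D 0, C 0, A 15.
A and B advance.
Runoff: A is preferred to B by 15 voters; B by 12.
A wins the runoff.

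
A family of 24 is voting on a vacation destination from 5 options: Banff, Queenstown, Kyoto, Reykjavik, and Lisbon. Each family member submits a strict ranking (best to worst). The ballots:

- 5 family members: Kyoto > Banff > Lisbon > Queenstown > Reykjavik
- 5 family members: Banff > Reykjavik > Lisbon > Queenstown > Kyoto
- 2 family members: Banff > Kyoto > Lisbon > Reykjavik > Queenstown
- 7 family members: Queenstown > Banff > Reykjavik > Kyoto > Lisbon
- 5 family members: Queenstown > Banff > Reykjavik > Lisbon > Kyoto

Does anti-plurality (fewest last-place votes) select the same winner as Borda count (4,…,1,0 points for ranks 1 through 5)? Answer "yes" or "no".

Anti-plurality — last-place votes: Banff 0, Queenstown 2, Kyoto 10, Reykjavik 5, Lisbon 7. Winner: Banff.
Borda — scores: Banff 79, Queenstown 58, Kyoto 33, Reykjavik 41, Lisbon 29. Winner: Banff.
The two methods agree.

yes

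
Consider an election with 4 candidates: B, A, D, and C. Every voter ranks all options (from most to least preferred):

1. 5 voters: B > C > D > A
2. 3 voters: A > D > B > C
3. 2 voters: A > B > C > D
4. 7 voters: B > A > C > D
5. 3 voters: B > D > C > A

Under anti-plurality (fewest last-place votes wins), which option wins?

B

Last-place votes: B 0, A 8, D 9, C 3.
B is ranked last by the fewest voters, so B wins.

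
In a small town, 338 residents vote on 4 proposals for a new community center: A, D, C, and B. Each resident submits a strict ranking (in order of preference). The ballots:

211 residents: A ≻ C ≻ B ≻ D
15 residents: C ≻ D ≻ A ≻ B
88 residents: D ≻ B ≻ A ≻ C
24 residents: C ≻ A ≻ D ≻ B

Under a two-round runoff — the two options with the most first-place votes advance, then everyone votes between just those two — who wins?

A

Round 1 first-place votes: A 211, D 88, C 39, B 0.
A and D advance.
Runoff: A is preferred to D by 235 voters; D by 103.
A wins the runoff.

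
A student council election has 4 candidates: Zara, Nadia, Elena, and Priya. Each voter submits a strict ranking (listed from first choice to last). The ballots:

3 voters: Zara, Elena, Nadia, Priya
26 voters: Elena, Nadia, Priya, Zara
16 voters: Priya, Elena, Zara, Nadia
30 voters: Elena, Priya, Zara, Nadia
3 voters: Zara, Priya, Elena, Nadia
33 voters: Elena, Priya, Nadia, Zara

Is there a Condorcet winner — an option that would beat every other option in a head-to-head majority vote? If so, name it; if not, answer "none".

Elena

Elena vs Zara: 105–6 for Elena.
Elena vs Nadia: 111–0 for Elena.
Elena vs Priya: 92–19 for Elena.
Elena beats every other option head-to-head.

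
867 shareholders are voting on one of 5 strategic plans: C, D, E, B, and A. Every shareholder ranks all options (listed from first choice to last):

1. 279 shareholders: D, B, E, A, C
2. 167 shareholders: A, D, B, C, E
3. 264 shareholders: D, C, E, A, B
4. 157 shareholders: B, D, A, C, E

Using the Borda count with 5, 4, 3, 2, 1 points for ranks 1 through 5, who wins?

D

C: 279·1 + 167·2 + 264·4 + 157·2 = 1983
D: 279·5 + 167·4 + 264·5 + 157·4 = 4011
E: 279·3 + 167·1 + 264·3 + 157·1 = 1953
B: 279·4 + 167·3 + 264·1 + 157·5 = 2666
A: 279·2 + 167·5 + 264·2 + 157·3 = 2392
D has the highest Borda score (4011).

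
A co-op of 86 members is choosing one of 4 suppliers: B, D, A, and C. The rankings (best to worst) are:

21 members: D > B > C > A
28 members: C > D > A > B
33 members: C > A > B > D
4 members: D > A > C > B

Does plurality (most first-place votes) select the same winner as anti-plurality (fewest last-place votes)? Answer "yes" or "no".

yes

Plurality — first-place votes: B 0, D 25, A 0, C 61. Winner: C.
Anti-plurality — last-place votes: B 32, D 33, A 21, C 0. Winner: C.
The two methods agree.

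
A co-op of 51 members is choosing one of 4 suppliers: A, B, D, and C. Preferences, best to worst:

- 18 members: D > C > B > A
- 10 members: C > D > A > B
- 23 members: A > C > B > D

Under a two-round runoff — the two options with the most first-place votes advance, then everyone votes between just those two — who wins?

Round 1 first-place votes: A 23, B 0, D 18, C 10.
A and D advance.
Runoff: A is preferred to D by 23 voters; D by 28.
D wins the runoff.

D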